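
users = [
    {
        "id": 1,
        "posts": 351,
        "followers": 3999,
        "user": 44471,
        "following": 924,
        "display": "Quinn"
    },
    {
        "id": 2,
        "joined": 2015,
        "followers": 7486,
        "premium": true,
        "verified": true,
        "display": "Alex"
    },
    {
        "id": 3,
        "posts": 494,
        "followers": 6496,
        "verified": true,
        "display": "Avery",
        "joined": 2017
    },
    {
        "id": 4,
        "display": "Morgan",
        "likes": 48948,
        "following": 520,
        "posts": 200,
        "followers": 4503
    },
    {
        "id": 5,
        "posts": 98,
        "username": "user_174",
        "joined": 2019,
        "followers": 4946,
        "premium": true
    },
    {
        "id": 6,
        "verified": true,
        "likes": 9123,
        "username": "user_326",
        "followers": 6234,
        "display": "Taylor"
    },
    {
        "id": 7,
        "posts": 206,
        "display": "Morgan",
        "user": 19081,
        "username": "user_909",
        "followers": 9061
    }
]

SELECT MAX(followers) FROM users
9061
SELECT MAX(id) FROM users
7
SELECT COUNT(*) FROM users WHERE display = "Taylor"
1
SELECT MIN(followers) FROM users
3999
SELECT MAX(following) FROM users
924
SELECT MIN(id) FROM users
1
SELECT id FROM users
[1, 2, 3, 4, 5, 6, 7]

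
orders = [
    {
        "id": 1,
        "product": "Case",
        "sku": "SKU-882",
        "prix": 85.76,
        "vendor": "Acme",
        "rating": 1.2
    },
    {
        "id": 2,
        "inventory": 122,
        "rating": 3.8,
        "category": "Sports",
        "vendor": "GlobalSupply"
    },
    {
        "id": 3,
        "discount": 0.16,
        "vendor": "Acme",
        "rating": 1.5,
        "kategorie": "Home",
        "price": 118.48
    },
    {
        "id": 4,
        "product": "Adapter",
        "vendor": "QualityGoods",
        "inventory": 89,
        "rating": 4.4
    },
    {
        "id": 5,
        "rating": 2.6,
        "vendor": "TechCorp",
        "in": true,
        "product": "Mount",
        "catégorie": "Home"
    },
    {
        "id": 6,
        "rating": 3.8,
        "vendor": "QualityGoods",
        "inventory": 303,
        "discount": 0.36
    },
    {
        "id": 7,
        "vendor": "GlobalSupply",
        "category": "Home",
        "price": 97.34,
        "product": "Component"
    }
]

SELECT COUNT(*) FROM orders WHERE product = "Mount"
1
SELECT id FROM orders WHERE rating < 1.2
[]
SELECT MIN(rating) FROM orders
1.2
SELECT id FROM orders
[1, 2, 3, 4, 5, 6, 7]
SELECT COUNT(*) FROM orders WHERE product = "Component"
1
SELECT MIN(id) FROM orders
1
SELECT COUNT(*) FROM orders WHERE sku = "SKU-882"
1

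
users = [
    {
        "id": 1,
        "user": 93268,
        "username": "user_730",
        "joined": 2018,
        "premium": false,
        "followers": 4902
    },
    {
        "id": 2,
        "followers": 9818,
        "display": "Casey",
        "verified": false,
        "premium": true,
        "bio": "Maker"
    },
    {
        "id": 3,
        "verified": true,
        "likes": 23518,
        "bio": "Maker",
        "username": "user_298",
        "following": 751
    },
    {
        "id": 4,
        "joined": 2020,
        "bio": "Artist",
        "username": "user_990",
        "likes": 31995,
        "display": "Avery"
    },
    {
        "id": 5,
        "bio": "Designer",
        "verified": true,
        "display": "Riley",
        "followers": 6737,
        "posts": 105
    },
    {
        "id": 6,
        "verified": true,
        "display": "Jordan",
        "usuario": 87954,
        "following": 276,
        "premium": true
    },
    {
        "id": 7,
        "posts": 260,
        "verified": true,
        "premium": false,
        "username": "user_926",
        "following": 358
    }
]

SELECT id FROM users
[1, 2, 3, 4, 5, 6, 7]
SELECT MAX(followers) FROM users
9818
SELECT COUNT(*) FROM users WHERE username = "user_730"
1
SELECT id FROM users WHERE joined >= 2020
[4]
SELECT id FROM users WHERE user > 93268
[]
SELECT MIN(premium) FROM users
False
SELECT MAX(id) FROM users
7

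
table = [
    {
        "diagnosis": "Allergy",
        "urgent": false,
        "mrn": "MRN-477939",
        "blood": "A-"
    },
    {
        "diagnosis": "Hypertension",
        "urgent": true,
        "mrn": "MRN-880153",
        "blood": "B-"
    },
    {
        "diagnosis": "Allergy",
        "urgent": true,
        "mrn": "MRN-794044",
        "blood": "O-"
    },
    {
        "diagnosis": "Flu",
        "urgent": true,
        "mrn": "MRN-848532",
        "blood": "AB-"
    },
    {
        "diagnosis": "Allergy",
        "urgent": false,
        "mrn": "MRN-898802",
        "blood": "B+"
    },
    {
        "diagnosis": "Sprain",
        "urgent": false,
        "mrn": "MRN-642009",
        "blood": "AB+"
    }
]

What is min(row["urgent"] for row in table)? False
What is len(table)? 6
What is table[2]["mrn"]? "MRN-794044"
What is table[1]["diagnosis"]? "Hypertension"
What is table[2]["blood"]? "O-"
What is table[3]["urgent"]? True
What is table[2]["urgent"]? True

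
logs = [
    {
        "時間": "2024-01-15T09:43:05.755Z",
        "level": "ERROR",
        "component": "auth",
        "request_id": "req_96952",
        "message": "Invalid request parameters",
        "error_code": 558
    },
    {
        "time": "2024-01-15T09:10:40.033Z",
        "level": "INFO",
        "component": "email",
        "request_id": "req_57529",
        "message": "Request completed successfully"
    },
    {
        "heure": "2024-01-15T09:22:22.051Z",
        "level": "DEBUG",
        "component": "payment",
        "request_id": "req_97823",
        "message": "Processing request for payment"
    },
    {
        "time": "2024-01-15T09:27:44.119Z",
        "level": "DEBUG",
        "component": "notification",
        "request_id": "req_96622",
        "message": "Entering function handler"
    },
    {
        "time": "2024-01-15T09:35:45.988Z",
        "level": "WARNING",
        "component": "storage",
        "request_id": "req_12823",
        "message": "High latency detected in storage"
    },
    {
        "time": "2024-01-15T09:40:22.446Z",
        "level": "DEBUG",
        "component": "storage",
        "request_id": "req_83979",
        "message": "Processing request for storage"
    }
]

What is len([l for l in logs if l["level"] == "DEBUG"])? 3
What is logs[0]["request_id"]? "req_96952"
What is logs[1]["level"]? "INFO"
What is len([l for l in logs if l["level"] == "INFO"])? 1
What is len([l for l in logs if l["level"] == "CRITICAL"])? 0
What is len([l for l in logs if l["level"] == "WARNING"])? 1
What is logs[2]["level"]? "DEBUG"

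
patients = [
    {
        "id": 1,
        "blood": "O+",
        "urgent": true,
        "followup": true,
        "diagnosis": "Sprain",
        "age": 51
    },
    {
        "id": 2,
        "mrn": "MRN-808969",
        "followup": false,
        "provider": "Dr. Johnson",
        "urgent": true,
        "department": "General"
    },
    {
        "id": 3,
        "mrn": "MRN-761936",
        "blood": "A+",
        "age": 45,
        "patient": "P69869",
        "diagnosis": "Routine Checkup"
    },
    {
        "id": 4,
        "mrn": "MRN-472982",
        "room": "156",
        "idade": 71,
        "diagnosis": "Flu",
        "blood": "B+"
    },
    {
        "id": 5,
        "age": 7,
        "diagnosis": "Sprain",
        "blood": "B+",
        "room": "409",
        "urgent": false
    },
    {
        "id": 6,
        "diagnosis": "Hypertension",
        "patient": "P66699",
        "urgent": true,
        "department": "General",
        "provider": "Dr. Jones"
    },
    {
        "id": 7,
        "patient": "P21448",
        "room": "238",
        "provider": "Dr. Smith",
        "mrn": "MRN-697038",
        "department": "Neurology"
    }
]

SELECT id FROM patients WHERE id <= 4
[1, 2, 3, 4]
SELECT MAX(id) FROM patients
7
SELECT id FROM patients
[1, 2, 3, 4, 5, 6, 7]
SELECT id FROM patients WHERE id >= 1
[1, 2, 3, 4, 5, 6, 7]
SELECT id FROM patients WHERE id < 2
[1]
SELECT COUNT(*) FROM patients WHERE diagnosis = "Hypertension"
1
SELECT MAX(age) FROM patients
51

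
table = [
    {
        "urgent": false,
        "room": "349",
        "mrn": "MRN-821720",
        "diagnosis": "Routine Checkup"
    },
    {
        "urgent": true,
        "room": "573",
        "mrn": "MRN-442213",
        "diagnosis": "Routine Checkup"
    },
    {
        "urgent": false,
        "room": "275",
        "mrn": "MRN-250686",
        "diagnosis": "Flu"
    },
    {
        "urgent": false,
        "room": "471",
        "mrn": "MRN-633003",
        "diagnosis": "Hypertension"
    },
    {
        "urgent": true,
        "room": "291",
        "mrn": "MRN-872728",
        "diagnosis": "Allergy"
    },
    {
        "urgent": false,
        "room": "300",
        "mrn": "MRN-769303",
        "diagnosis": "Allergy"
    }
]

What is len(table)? 6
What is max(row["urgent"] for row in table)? True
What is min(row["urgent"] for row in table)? False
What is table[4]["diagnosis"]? "Allergy"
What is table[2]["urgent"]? False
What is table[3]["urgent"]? False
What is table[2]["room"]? "275"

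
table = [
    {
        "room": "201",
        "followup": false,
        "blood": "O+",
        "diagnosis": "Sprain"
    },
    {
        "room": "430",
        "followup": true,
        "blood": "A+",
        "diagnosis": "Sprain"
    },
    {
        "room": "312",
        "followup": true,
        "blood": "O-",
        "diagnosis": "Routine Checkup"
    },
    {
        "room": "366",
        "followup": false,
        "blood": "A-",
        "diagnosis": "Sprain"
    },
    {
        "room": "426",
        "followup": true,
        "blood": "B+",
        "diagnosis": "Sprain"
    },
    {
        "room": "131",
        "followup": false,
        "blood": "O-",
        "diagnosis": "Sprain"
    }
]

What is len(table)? 6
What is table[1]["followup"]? True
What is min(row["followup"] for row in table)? False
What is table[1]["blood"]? "A+"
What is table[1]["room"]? "430"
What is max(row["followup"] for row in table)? True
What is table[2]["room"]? "312"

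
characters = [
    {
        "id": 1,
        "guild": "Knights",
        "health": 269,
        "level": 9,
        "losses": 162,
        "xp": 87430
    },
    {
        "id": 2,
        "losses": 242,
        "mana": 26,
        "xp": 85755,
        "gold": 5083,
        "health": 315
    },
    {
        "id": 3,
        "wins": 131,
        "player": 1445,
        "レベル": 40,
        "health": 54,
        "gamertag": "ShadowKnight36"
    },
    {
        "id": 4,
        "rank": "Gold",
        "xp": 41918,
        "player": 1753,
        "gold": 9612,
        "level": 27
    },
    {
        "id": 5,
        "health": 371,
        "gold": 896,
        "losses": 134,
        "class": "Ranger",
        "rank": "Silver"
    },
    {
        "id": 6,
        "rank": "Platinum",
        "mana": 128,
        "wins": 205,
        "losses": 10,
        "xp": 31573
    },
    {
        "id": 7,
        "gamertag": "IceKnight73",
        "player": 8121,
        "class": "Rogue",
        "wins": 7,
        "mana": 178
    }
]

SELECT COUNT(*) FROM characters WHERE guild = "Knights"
1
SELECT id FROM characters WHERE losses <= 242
[1, 2, 5, 6]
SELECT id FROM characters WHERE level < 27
[1]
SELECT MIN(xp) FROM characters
31573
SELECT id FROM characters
[1, 2, 3, 4, 5, 6, 7]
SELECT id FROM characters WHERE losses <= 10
[6]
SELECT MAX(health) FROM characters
371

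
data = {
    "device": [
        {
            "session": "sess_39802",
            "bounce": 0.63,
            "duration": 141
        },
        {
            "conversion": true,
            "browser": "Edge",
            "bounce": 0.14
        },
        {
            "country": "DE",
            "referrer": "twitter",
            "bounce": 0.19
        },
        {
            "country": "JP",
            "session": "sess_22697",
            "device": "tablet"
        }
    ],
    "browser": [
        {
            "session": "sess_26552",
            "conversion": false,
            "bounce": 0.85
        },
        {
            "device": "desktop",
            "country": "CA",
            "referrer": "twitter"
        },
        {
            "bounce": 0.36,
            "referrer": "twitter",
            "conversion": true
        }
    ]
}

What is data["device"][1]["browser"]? "Edge"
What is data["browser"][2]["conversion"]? True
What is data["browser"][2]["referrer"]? "twitter"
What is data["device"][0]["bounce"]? 0.63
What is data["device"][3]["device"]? "tablet"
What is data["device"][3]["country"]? "JP"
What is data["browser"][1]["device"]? "desktop"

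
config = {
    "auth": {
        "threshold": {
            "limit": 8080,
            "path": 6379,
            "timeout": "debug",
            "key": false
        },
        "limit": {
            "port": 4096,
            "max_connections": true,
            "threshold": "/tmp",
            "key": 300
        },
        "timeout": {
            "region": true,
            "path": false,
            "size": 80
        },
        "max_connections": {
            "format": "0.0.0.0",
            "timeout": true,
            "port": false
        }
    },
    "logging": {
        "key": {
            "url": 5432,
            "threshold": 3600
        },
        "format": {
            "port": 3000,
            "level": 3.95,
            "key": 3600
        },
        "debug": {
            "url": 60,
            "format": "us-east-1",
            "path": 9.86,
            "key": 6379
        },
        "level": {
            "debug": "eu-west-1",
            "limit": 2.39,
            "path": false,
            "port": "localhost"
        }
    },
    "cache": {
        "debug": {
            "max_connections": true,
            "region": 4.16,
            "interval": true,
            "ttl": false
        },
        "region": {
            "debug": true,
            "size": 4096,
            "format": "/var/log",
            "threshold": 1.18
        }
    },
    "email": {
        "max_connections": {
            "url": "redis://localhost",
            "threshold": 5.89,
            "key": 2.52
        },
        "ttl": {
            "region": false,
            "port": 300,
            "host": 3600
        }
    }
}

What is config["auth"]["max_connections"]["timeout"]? True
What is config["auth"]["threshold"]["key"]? False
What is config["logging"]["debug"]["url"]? 60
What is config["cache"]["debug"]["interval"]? True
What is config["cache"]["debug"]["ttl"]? False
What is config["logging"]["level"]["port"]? "localhost"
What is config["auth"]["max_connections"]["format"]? "0.0.0.0"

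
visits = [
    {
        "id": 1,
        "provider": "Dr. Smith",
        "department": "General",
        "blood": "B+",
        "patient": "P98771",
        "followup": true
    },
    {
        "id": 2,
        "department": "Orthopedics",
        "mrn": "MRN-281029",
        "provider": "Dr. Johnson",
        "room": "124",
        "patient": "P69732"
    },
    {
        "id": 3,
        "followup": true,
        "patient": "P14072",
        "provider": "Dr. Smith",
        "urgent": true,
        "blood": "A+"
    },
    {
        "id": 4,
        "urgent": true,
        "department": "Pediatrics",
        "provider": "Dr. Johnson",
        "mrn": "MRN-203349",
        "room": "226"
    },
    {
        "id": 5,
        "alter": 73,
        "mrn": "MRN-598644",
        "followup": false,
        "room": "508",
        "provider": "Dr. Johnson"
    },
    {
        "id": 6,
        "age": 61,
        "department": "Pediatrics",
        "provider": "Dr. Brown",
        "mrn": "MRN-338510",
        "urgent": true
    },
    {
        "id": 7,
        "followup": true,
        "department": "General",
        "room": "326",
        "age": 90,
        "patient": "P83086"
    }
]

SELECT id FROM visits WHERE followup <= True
[1, 3, 5, 7]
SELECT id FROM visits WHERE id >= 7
[7]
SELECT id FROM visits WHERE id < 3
[1, 2]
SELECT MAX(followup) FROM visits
True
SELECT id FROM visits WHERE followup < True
[5]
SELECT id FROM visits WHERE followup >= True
[1, 3, 7]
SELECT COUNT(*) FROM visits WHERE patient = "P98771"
1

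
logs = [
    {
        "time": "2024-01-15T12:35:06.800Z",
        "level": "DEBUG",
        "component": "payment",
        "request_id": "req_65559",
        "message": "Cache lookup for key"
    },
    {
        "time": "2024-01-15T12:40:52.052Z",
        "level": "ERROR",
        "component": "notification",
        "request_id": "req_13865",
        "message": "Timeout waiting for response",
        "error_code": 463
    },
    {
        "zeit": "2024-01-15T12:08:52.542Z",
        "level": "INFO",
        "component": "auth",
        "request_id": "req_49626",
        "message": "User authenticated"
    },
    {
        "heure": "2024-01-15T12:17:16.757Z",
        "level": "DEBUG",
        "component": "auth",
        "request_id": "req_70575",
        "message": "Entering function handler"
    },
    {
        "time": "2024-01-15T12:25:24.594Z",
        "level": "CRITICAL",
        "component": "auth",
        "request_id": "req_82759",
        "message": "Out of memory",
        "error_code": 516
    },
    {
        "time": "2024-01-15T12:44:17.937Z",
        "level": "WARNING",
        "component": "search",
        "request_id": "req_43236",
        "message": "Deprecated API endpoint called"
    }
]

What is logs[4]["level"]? "CRITICAL"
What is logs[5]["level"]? "WARNING"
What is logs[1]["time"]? "2024-01-15T12:40:52.052Z"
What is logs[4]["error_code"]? 516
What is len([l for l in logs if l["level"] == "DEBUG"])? 2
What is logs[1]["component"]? "notification"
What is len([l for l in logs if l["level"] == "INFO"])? 1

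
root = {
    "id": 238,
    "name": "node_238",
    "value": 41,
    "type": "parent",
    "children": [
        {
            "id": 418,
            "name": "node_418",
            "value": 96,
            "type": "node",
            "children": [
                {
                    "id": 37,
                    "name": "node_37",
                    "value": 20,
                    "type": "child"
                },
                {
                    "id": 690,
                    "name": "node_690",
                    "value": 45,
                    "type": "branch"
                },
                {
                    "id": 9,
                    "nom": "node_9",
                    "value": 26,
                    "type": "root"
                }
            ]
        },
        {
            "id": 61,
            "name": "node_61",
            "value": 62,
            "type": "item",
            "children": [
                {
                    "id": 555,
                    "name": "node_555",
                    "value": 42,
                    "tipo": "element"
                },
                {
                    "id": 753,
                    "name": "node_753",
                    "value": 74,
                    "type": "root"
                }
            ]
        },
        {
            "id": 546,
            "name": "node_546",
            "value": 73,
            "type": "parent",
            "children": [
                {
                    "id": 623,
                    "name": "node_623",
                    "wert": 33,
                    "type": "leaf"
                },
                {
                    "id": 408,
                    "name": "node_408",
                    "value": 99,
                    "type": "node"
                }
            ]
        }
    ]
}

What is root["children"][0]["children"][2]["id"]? 9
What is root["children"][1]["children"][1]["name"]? "node_753"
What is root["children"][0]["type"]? "node"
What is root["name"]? "node_238"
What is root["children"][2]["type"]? "parent"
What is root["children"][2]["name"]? "node_546"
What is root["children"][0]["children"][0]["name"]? "node_37"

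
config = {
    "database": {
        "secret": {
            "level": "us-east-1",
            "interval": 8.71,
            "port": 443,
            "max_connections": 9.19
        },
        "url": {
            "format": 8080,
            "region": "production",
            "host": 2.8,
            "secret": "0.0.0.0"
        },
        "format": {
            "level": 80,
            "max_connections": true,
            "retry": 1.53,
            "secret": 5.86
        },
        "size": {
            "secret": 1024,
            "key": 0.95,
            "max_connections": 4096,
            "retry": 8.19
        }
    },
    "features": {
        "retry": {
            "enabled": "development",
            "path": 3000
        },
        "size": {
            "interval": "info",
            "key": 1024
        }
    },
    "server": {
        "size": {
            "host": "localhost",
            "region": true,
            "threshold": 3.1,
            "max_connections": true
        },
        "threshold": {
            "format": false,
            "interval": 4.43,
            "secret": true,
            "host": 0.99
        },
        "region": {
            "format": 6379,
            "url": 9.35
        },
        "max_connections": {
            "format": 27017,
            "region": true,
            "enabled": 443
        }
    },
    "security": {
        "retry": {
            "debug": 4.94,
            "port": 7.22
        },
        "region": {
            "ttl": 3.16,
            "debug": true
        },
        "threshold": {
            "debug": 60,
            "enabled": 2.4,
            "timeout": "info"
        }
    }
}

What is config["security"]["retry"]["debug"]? 4.94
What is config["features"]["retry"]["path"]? 3000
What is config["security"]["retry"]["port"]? 7.22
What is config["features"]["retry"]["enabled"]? "development"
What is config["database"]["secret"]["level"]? "us-east-1"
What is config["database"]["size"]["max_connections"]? 4096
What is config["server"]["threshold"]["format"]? False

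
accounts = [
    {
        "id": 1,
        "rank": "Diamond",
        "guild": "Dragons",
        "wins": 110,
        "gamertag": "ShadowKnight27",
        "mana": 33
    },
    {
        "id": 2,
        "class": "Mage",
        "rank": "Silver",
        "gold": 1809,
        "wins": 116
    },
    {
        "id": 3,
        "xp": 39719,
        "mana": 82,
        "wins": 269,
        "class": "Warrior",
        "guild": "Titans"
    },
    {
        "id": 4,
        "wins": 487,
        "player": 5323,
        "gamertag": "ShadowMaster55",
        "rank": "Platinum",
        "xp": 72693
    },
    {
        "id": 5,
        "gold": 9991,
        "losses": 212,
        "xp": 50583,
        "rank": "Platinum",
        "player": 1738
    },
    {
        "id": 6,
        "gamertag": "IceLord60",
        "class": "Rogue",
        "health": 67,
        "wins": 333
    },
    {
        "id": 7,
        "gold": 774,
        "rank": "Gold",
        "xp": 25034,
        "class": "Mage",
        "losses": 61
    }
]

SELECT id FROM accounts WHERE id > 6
[7]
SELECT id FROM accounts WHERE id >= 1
[1, 2, 3, 4, 5, 6, 7]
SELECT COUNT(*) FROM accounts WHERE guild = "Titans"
1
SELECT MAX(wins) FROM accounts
487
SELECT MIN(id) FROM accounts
1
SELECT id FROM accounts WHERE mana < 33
[]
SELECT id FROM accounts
[1, 2, 3, 4, 5, 6, 7]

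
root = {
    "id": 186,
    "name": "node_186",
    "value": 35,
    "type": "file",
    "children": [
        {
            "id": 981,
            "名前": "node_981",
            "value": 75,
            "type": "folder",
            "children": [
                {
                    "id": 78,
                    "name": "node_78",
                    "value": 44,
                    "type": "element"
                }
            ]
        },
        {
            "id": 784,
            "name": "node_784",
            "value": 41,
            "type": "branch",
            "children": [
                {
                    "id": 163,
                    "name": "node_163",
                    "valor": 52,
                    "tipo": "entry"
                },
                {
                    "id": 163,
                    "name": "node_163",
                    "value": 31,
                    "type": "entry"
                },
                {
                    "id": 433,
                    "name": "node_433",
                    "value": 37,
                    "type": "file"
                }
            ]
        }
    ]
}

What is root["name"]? "node_186"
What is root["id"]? 186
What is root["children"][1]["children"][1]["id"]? 163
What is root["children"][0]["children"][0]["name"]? "node_78"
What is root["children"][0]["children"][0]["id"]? 78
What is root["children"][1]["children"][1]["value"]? 31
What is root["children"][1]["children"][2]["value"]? 37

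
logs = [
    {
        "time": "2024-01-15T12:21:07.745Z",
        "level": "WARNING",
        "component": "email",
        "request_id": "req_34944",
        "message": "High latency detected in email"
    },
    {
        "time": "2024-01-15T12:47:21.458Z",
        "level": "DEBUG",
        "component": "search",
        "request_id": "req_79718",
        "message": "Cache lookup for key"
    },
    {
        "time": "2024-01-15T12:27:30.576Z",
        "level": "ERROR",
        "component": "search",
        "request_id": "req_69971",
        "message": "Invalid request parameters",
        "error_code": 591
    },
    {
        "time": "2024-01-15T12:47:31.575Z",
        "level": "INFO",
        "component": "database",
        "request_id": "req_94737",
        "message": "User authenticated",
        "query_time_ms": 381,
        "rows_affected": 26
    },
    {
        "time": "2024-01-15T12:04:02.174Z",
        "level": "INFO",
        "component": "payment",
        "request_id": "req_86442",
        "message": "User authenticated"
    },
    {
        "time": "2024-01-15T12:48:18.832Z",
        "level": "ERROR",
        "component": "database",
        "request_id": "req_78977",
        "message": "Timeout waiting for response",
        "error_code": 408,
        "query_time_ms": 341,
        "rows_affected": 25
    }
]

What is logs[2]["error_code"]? 591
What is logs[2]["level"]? "ERROR"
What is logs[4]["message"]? "User authenticated"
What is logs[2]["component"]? "search"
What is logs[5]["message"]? "Timeout waiting for response"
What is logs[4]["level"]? "INFO"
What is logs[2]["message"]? "Invalid request parameters"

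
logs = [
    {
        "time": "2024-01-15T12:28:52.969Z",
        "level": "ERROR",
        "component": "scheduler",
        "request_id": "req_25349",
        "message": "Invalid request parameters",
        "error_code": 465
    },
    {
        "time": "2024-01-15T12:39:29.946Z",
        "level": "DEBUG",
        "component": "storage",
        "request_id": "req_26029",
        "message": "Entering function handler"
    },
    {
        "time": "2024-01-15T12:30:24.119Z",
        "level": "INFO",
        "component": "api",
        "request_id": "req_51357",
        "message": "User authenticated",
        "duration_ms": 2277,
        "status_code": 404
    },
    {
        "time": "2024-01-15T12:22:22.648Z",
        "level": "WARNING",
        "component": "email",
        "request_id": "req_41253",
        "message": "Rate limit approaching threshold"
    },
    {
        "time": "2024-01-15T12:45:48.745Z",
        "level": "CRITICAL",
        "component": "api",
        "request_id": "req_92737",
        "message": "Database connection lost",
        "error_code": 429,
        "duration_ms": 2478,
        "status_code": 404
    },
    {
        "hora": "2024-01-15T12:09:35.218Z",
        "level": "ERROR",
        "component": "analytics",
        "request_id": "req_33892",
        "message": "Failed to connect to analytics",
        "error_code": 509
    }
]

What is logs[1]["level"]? "DEBUG"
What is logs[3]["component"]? "email"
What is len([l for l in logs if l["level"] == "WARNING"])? 1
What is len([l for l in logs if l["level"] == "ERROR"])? 2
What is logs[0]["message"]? "Invalid request parameters"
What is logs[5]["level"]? "ERROR"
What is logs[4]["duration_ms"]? 2478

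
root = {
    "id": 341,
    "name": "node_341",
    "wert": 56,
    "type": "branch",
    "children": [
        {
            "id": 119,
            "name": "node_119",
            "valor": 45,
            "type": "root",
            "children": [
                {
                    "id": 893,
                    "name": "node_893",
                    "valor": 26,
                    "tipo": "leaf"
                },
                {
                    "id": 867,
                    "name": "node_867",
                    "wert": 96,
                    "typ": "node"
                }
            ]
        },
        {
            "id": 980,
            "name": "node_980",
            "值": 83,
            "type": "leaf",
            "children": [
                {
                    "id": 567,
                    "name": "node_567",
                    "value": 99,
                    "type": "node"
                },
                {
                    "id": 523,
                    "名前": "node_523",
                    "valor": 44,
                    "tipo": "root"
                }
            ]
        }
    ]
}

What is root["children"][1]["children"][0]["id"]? 567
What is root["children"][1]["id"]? 980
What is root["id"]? 341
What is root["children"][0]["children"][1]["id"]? 867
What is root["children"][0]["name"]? "node_119"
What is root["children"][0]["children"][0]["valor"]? 26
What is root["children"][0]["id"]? 119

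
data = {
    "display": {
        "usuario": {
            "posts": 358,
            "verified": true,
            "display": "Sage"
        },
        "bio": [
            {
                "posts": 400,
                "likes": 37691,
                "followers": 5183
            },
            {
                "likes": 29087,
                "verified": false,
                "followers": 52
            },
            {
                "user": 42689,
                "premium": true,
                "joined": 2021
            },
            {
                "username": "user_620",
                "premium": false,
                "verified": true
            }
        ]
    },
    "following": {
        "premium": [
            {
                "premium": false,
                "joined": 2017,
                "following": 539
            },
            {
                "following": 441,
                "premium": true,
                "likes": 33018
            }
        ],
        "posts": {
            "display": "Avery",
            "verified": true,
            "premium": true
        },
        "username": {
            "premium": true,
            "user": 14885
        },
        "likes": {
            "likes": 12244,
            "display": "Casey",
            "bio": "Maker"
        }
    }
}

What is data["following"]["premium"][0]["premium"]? False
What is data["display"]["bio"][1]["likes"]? 29087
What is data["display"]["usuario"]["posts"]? 358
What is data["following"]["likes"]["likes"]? 12244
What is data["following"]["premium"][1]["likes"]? 33018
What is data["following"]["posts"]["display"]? "Avery"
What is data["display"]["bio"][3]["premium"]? False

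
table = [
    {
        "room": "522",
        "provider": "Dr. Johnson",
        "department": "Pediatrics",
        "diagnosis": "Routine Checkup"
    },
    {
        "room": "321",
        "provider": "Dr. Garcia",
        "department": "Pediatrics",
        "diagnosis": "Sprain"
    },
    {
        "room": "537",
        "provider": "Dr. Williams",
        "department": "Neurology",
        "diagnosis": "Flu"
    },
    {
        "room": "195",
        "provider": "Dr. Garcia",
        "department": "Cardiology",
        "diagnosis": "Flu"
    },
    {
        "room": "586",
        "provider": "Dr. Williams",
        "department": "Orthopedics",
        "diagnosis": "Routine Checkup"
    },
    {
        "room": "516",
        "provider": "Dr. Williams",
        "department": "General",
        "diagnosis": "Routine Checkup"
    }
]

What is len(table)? 6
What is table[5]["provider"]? "Dr. Williams"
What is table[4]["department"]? "Orthopedics"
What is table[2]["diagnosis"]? "Flu"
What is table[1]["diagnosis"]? "Sprain"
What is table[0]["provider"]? "Dr. Johnson"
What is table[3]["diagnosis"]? "Flu"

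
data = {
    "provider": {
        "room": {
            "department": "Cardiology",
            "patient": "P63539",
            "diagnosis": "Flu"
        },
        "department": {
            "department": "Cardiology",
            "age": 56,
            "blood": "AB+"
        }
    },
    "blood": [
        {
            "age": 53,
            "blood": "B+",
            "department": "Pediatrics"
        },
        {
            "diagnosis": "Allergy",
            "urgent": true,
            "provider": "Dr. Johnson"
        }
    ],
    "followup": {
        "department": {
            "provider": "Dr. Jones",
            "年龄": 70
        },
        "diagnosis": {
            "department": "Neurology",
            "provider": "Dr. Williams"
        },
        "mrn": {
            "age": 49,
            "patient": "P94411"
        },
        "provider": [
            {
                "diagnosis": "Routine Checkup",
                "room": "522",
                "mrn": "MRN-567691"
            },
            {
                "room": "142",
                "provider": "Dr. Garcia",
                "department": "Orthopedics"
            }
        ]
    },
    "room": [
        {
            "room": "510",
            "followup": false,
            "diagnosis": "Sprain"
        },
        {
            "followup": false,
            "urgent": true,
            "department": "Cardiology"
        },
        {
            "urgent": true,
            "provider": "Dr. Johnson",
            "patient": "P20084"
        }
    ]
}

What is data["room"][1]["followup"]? False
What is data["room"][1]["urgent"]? True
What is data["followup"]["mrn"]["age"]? 49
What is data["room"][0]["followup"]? False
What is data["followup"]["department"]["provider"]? "Dr. Jones"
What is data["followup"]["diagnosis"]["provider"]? "Dr. Williams"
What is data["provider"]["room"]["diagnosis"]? "Flu"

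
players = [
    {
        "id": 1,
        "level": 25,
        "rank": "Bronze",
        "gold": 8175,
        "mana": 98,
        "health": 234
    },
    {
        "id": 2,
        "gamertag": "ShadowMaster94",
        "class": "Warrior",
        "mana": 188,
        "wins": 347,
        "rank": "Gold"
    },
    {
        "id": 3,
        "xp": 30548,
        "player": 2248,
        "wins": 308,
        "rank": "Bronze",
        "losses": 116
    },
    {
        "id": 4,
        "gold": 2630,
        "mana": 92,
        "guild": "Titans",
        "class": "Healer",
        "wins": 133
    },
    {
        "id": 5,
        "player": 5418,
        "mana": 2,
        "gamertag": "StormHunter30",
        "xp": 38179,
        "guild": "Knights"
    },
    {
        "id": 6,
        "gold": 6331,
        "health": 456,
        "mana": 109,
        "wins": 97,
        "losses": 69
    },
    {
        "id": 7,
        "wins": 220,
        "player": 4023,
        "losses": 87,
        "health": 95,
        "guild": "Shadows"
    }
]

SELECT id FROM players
[1, 2, 3, 4, 5, 6, 7]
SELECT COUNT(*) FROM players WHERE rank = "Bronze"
2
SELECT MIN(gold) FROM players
2630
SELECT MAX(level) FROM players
25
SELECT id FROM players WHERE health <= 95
[7]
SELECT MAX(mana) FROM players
188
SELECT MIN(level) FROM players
25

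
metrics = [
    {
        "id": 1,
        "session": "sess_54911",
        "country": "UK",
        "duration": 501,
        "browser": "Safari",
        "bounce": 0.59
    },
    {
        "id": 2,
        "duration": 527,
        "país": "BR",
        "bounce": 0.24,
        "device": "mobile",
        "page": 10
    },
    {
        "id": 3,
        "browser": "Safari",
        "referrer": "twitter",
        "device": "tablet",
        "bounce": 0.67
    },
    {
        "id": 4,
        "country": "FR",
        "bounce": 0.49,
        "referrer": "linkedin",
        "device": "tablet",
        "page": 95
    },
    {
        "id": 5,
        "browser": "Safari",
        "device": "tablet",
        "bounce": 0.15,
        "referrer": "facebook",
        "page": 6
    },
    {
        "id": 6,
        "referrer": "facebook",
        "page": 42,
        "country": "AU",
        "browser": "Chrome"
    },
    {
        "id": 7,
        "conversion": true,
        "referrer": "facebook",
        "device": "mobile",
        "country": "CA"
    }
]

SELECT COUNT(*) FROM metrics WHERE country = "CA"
1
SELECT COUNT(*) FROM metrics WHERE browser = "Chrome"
1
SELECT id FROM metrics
[1, 2, 3, 4, 5, 6, 7]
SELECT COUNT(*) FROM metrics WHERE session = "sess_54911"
1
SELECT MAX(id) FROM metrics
7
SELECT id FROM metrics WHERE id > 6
[7]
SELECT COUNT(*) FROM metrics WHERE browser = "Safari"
3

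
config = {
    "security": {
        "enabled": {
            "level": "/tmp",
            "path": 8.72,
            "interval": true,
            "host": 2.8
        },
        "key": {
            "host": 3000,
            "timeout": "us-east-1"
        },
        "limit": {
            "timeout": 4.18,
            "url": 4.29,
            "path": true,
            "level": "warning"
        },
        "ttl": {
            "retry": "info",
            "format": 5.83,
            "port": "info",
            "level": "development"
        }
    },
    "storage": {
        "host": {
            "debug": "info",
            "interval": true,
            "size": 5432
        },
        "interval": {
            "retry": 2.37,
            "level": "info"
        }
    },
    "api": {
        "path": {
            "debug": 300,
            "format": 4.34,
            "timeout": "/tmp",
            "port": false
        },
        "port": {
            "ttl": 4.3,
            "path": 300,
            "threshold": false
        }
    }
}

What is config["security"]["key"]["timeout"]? "us-east-1"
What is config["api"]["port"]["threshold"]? False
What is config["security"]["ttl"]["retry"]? "info"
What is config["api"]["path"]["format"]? 4.34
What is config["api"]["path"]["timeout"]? "/tmp"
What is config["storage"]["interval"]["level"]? "info"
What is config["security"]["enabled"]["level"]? "/tmp"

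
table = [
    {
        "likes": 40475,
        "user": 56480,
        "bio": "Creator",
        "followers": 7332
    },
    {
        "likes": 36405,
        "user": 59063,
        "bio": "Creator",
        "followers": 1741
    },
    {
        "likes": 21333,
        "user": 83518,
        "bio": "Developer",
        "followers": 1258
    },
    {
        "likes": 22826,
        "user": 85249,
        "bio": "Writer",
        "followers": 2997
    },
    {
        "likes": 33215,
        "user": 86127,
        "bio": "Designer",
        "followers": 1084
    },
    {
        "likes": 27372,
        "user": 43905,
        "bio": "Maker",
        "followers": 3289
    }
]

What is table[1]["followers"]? 1741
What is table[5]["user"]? 43905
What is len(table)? 6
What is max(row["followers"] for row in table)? 7332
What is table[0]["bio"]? "Creator"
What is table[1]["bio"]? "Creator"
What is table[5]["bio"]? "Maker"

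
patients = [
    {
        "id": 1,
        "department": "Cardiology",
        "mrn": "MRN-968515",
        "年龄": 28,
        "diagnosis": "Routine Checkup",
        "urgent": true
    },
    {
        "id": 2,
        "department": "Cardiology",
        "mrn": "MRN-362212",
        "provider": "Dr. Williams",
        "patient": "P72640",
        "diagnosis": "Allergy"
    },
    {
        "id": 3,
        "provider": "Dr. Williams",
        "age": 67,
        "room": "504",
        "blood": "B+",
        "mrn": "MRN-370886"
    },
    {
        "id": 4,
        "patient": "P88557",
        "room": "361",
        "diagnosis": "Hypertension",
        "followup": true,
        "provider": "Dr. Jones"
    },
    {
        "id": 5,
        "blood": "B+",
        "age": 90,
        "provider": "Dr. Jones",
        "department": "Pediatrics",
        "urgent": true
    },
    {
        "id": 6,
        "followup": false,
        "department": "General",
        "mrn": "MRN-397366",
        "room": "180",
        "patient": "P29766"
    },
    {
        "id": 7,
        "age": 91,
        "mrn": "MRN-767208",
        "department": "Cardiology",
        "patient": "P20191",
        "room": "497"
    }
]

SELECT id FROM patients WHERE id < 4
[1, 2, 3]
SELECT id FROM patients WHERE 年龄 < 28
[]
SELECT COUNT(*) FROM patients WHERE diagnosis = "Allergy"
1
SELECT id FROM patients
[1, 2, 3, 4, 5, 6, 7]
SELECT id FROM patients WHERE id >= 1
[1, 2, 3, 4, 5, 6, 7]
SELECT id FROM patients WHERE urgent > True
[]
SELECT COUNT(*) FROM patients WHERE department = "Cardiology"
3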